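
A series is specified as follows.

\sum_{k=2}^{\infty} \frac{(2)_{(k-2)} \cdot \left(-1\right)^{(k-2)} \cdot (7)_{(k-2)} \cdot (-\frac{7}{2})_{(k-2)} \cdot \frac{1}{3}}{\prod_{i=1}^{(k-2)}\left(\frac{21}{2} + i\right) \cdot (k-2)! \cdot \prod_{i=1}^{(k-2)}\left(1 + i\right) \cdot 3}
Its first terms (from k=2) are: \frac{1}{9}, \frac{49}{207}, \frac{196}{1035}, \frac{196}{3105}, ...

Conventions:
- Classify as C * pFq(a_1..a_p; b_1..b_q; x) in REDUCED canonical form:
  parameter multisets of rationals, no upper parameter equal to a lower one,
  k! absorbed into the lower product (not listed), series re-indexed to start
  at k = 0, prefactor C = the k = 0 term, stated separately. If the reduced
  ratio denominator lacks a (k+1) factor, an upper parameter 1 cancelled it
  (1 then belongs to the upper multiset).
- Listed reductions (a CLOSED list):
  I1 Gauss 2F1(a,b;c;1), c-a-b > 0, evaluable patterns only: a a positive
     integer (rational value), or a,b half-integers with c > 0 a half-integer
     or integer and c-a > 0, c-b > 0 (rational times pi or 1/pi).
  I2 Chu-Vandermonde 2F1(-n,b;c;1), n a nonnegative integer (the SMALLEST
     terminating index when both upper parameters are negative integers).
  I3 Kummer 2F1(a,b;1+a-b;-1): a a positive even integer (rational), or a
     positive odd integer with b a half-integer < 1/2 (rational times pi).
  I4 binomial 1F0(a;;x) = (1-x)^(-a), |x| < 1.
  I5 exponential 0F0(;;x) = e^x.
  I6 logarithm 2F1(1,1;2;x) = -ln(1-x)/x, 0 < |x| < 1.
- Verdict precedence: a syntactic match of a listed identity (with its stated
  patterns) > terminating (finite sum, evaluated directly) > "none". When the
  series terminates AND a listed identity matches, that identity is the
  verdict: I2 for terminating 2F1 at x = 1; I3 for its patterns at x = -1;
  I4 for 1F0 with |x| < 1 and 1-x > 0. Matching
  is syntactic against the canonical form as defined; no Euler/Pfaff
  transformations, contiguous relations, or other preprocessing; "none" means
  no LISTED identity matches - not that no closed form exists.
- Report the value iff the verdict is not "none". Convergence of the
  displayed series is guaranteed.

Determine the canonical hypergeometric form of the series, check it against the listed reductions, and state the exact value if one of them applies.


Canonical form: C = \frac{1}{9} times 2F1 with upper {-\frac{7}{2}, 7}, lower {\frac{23}{2}}, x = -1. Verdict at x = -1: Kummer (I3) matches (x = -1; c = \frac{23}{2} equals 1+a-b for upper {-\frac{7}{2}, 7}: listed pattern). Value: \frac{1616615}{8388608} \cdot \pi.

Key step: t_0 being \frac{1}{9}, the constant factors (C = 1/9, x = -1) combine into one prefactor.
Adjacent-term ratio: r(k) = -1 * (k-\frac{7}{2}) (k+7) / [(k+\frac{23}{2}) (k+1)] - rational; roots negated = parameters, x = -1, C = \frac{1}{9}.


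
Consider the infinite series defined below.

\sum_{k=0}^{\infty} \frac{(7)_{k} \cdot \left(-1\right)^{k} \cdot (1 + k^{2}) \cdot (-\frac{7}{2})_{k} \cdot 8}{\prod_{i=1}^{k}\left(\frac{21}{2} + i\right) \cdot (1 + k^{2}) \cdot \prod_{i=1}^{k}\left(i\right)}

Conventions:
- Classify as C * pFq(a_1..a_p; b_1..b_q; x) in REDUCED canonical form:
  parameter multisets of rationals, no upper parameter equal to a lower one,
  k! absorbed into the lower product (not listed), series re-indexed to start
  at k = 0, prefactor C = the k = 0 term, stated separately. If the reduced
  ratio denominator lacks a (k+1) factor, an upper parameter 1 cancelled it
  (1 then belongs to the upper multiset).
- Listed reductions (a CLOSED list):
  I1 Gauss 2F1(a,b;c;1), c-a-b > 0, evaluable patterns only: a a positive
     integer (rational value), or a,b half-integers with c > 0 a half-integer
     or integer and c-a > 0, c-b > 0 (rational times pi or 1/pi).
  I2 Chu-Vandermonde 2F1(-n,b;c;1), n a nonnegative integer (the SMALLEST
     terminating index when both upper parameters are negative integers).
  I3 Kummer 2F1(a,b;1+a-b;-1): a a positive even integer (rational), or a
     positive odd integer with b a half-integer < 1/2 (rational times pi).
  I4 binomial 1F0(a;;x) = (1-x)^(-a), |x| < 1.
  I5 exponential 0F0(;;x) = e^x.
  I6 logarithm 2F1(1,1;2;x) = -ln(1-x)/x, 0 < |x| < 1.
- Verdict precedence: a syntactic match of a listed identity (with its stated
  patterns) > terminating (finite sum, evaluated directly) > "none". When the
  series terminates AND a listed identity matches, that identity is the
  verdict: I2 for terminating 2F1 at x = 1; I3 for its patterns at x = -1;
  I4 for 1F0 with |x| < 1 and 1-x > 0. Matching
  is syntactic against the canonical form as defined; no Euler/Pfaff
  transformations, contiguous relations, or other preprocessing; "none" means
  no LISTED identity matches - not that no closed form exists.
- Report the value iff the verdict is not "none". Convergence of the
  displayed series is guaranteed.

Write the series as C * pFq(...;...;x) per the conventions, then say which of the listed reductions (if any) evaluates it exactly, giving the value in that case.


Classification (C = 8): 2F1 with upper {-\frac{7}{2}, 7}, lower {\frac{23}{2}}, argument x = -1. Verdict: this is Kummer (I3) (x = -1; c = \frac{23}{2} equals 1+a-b for upper {-\frac{7}{2}, 7}: listed pattern). Value: \frac{14549535}{1048576} \cdot \pi.

The tell: from the first term 8: striking the common factor k^2 + 1 reduces the term (prefactor 8).
Ratio: r(k) = -1 * (k-\frac{7}{2}) (k+7) / [(k+\frac{23}{2}) (k+1)] - poly over poly, x = -1 from leading terms; C = 8 at k = 0.


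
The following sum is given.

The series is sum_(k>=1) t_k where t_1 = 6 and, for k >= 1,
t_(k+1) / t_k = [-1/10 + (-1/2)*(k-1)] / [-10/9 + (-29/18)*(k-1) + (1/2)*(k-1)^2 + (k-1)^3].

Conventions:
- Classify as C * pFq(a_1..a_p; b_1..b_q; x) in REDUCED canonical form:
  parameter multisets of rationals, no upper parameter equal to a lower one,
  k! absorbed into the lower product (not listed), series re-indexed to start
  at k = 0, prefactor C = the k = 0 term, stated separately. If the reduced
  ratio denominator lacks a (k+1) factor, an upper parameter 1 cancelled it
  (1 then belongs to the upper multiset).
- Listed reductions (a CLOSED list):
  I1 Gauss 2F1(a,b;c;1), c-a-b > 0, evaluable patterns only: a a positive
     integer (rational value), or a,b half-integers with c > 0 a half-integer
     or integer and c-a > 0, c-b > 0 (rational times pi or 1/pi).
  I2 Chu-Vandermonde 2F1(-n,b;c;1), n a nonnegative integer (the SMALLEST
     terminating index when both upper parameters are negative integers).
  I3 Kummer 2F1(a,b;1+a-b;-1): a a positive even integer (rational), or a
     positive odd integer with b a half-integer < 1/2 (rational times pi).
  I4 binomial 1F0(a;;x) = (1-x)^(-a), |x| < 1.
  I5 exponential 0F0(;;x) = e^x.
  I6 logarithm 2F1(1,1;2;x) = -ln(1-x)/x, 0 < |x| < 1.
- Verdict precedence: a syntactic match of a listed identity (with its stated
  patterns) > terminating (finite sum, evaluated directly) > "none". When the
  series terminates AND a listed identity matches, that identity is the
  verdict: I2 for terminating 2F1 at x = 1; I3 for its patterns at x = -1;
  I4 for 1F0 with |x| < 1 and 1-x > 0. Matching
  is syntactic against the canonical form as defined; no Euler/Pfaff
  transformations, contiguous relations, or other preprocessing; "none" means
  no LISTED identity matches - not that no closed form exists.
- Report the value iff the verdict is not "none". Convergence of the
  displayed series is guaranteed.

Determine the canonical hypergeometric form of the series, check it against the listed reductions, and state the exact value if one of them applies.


Key step: with t_0 = 6, roots of the ratio polynomials (prefactor 6) are the negated parameters.
Ratio: r(k) = (-1/2) * (k+1/5) / [(k-4/3) (k+5/6) (k+1)] - rational; roots negated = parameters, x = (-1/2), C = 6.

The series (x = -1/2) is 1F2: upper {1/5}, lower {-4/3, 5/6}, prefactor 6. Verdict: none here - no I1-I6 shape fits x = -1/2 with lower {-4/3, 5/6}.


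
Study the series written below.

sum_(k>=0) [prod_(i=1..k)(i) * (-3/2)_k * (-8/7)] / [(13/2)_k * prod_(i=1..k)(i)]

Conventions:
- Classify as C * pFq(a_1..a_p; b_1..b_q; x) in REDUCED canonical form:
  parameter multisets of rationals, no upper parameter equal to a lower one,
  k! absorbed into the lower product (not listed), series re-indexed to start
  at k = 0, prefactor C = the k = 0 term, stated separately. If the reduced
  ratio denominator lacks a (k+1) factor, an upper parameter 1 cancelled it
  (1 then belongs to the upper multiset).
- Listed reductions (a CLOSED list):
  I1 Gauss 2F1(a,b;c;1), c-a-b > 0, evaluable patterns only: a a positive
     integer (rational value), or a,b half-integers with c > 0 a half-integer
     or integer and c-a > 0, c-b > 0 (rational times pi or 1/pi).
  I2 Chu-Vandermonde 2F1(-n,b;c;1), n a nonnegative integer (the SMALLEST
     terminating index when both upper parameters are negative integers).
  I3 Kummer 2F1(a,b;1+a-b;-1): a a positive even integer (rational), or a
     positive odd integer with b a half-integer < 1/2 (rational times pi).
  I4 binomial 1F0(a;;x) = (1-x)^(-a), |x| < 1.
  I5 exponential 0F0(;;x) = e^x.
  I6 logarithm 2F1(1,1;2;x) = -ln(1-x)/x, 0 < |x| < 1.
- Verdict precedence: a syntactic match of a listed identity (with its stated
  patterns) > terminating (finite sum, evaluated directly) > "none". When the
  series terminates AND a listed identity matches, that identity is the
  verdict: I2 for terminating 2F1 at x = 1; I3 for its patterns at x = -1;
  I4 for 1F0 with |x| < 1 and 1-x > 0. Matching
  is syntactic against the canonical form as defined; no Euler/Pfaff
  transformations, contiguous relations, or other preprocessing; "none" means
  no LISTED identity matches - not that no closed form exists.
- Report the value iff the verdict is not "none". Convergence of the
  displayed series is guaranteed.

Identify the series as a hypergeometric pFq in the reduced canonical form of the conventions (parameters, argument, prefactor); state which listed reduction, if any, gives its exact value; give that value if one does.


This is -8/7 * 2F1(-3/2, 1; 13/2; 1) in reduced canonical form. Verdict: this is Gauss's theorem (I1) (x = 1: the Gamma ratio telescopes since c-a-b = 7 > 0 and a = 1 in Z>0). Value: -44/49.

Structural cue: t_0 being -8/7, the product of the first k integers (prefactor -8/7) is k!.
Ratio: r(k) = 1 * (k-3/2) (k+1) / [(k+13/2) (k+1)] ; factor over Q: parameters, x = 1, and C = -8/7.


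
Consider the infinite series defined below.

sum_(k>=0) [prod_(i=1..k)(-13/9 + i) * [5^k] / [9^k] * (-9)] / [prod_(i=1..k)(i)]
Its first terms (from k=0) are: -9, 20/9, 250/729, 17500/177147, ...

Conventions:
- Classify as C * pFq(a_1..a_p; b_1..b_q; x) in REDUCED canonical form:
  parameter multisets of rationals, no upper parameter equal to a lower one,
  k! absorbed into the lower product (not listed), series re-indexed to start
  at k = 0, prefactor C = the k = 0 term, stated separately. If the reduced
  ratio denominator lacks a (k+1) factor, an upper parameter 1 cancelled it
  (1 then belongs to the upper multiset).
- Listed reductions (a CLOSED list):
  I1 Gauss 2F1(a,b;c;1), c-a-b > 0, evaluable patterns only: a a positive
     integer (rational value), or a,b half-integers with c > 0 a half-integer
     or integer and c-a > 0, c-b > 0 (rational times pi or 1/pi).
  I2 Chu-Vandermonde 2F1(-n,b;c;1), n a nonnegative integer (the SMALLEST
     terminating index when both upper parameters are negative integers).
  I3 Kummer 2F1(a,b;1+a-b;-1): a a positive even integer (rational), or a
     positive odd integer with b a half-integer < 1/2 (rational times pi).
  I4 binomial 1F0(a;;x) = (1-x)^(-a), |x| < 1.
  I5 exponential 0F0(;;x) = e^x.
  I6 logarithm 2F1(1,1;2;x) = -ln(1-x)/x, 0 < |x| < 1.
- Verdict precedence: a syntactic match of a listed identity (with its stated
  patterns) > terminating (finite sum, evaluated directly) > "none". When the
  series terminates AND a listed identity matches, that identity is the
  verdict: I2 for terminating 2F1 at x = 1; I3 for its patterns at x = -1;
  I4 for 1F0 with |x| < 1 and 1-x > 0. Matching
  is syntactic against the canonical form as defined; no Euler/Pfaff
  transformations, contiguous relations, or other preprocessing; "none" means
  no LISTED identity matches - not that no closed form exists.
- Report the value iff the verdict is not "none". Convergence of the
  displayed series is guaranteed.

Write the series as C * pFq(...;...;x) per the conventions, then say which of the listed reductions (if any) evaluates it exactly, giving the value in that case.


Key observation: t_0 = -9 here, and the two geometric factors (C = -9, x = 5/9) combine into one argument.
Ratio: r(k) = (5/9) * (k-4/9) / [(k+1)] ; factor over Q: parameters, x = (5/9), and C = -9.

At argument 5/9: a 1F0 with upper {-4/9}, lower {-}, scaled by C = -9. Verdict: the I4 binomial reduction applies (the 1F0 binomial series: exponent 4/9, x = 5/9). Its exact value is (-9) * (4/9)^(4/9).


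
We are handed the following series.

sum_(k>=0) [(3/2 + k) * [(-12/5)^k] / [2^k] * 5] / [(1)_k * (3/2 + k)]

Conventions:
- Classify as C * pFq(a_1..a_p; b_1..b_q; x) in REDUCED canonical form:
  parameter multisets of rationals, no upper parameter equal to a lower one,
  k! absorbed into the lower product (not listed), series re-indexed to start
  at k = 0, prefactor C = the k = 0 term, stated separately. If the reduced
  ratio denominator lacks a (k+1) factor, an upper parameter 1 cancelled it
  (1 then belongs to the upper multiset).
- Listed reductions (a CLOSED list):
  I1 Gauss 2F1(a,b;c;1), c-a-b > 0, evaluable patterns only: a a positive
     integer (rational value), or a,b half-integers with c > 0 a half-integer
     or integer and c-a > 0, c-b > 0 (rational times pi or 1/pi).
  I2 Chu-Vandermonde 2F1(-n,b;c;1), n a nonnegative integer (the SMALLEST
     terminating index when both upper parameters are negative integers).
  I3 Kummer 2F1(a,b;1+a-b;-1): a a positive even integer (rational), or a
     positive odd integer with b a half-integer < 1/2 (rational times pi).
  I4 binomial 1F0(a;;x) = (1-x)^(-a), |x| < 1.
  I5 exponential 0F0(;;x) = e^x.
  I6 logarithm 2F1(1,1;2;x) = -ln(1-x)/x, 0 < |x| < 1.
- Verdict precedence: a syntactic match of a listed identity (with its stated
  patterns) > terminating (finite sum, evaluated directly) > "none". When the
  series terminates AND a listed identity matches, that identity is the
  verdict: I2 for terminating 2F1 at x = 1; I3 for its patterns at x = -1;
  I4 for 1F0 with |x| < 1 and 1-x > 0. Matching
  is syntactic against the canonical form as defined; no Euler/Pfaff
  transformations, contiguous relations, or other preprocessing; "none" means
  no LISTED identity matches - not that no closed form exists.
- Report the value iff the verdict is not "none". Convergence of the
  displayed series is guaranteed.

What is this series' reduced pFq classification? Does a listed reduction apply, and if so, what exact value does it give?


Classification (C = 5): 0F0 with upper {-}, lower {-}, argument x = -6/5. Verdict: the I5 exponential reduction applies (the 0F0 exponential series at x = -6/5). Hence: 5 * e^(-6/5).

Key observation: t_0 being 5, (1)_k (C = 5) is k! itself.
Term ratio: r(k) = (-6/5) * 1 / [(k+1)] - rational in k, leading ratio (-6/5); with t_0 = 5, classification follows.


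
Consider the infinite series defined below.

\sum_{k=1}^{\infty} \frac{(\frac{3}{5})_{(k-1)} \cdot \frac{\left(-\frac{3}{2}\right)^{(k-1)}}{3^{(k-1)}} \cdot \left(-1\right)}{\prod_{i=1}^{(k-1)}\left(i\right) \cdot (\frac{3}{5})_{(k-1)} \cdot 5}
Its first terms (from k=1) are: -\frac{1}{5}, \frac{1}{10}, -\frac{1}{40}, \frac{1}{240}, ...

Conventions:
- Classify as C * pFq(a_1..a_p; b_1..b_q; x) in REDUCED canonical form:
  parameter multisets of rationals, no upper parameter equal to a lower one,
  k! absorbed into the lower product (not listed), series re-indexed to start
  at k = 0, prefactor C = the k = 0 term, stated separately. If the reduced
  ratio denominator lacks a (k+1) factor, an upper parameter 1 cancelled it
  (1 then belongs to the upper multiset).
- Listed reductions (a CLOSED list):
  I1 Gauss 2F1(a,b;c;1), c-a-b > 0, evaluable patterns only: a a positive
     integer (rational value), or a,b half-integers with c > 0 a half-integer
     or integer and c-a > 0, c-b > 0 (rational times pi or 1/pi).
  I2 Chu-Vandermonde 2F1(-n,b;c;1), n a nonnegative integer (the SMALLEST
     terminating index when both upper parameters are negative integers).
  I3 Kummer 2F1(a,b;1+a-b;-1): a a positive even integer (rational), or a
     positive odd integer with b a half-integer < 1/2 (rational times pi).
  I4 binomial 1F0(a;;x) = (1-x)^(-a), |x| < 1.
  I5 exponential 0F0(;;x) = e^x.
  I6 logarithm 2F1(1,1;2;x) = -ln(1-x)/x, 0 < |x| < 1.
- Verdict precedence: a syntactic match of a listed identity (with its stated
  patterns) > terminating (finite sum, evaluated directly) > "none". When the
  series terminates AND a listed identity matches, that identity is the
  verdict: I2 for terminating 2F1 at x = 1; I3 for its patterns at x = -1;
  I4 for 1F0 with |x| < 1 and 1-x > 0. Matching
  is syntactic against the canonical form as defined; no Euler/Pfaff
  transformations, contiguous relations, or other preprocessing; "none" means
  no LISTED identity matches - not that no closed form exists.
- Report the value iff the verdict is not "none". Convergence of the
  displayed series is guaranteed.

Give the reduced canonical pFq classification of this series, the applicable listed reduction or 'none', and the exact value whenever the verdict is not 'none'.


Classification (C = -\frac{1}{5}): 0F0 with upper {-}, lower {-}, argument x = -\frac{1}{2}. Verdict at x = -\frac{1}{2}: exponential (I5) matches (the 0F0 exponential series at x = -\frac{1}{2}). Sum: \left(-\frac{1}{5}\right) \cdot e^{-\frac{1}{2}}.

First insight: with t_0 = -\frac{1}{5}, the constant factors (C = -1/5, x = -1/2) combine into one prefactor.
Ratio: r(k) = -\frac{1}{2} * 1 / [(k+1)] - rational in k, leading ratio -\frac{1}{2}; with t_0 = -\frac{1}{5}, classification follows.


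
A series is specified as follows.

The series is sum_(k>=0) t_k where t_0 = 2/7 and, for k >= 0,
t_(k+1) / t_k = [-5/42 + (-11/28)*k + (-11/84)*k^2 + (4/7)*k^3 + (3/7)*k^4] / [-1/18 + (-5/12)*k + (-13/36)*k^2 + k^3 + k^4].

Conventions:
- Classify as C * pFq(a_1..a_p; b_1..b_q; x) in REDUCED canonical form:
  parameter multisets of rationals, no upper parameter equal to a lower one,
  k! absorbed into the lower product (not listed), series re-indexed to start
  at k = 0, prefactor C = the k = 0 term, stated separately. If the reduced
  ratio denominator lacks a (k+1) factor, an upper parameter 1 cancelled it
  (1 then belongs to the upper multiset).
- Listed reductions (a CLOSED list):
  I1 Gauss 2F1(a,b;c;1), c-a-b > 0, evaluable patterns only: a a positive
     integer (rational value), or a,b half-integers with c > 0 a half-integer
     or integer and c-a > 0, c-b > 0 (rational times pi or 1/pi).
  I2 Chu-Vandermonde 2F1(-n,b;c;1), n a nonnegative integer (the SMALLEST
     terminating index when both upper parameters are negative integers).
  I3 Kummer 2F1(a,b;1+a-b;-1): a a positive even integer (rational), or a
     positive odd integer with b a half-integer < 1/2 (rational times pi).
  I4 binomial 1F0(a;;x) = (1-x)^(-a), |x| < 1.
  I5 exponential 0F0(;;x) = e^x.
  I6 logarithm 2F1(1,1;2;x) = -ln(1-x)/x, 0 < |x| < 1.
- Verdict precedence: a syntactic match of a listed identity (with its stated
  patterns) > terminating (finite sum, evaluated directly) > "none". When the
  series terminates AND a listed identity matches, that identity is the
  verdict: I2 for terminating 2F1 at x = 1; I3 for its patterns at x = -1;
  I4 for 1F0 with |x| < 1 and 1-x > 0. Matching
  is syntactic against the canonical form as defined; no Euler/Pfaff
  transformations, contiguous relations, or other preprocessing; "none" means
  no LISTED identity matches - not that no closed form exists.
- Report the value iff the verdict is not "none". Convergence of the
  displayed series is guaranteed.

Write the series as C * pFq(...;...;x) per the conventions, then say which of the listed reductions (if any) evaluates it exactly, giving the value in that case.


At argument 3/7: a 3F2 with upper {-5/6, 2/3, 1}, lower {-2/3, 1/6}, scaled by C = 2/7. Verdict: none here - no I1-I6 shape fits x = 3/7 with lower {-2/3, 1/6}.

Structural cue: t_0 being 2/7, roots of the ratio polynomials (C = 2/7) are the negated parameters.
Ratio: r(k) = (3/7) * (k-5/6) (k+2/3) (k+1) / [(k-2/3) (k+1/6) (k+1)] - rational in k, leading ratio (3/7); with t_0 = 2/7, classification follows.


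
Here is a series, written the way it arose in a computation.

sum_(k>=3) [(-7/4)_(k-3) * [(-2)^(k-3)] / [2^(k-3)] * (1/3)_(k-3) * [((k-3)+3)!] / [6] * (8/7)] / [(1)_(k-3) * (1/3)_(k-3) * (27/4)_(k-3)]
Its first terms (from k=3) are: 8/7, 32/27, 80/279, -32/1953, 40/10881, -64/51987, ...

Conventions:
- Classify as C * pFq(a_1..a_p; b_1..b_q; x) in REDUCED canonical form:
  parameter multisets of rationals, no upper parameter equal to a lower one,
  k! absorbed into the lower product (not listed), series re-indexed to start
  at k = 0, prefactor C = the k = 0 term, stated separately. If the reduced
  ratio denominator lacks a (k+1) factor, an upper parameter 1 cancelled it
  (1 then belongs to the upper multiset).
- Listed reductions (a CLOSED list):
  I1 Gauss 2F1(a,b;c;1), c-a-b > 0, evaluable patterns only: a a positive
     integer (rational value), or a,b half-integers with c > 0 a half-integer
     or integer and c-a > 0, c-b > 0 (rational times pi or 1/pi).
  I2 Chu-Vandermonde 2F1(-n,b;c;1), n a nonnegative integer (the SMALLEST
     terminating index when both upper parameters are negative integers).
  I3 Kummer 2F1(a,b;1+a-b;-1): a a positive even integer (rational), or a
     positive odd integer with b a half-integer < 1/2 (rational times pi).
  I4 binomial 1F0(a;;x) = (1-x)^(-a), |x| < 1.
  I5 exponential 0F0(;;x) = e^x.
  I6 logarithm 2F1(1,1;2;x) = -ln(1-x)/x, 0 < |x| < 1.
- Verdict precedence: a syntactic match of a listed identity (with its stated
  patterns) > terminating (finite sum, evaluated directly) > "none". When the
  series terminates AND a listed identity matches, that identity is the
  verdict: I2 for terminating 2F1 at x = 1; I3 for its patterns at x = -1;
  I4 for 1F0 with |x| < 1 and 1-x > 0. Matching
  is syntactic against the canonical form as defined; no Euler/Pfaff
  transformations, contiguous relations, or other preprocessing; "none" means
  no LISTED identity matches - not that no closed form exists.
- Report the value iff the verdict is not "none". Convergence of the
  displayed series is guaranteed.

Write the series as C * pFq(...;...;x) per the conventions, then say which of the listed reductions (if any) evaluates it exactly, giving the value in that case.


The series (x = -1) is 2F1: upper {-7/4, 4}, lower {27/4}, prefactor 8/7. Verdict: Kummer's theorem (I3) fires (x = -1; c = 27/4 equals 1+a-b for upper {-7/4, 4}: listed pattern). Exact value: 437/168.

The tell: t_0 = 8/7 here, and the two k-th powers (C = 8/7, x = -1) combine into one argument.
Adjacent-term ratio: r(k) = (-1) * (k-7/4) (k+4) / [(k+27/4) (k+1)] - rational in k, leading ratio (-1); with t_0 = 8/7, classification follows.


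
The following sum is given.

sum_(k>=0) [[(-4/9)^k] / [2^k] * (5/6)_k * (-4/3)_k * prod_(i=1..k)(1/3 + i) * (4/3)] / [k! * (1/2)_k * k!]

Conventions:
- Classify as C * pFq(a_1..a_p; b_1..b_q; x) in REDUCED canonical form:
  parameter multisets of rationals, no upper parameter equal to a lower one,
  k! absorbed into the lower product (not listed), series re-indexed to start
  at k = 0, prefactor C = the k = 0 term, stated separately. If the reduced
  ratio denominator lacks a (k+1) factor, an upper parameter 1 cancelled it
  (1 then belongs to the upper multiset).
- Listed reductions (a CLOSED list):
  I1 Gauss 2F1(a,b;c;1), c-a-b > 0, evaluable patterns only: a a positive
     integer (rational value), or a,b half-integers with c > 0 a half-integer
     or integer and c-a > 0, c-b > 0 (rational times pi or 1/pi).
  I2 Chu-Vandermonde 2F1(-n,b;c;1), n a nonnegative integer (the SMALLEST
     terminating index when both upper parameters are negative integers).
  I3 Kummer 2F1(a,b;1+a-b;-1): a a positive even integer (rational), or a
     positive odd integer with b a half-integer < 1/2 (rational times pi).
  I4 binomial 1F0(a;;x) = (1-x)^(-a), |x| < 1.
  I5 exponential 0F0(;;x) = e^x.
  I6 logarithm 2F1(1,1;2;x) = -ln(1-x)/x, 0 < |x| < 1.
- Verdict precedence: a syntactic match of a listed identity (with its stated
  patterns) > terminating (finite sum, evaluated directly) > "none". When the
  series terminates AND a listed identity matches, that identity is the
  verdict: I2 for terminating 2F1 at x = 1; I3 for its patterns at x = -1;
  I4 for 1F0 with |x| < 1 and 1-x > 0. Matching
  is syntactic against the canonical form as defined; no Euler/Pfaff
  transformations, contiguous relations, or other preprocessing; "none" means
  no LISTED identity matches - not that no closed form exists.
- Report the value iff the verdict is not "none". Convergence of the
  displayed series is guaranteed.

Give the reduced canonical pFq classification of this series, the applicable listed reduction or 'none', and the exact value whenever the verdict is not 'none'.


Reduced: x = -2/9, 3F2, upper = {-4/3, 5/6, 4/3}, lower = {1/2, 1}, C = 4/3. Verdict: none. A 3F2 with upper {-4/3, 5/6, 4/3} fits none of I1-I6 at x = -2/9; the sum runs forever.

Structural cue: t_0 = 4/3 here, and the running product (prefactor 4/3) telescopes to a rising factorial.
Adjacent-term ratio: r(k) = (-2/9) * (k-4/3) (k+5/6) (k+4/3) / [(k+1/2) (k+1) (k+1)] - poly over poly, x = (-2/9) from leading terms; C = 4/3 at k = 0.


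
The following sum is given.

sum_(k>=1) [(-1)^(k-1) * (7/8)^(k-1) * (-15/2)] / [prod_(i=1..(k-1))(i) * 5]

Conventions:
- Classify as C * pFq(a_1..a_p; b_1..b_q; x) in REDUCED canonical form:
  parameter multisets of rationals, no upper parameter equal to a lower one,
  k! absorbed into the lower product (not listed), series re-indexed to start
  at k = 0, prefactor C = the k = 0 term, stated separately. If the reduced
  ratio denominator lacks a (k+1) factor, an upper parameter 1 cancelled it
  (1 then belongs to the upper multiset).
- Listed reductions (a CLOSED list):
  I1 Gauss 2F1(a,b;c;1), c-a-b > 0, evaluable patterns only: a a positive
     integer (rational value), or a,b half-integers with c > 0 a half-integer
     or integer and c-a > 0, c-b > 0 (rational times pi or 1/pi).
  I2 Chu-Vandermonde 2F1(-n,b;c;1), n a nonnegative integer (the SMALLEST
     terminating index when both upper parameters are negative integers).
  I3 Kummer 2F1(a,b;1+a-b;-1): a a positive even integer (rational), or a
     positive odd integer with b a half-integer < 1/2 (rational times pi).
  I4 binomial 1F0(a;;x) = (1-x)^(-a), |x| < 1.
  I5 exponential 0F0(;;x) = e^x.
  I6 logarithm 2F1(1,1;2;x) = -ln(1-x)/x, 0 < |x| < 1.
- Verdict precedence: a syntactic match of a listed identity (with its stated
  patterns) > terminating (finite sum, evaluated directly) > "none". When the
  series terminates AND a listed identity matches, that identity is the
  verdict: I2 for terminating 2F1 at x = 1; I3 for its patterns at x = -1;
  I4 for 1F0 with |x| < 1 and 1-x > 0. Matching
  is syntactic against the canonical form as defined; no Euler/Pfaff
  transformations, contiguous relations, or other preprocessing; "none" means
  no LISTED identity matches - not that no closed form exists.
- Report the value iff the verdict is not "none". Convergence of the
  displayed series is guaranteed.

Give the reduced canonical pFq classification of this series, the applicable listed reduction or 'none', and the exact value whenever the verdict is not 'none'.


Canonical form: C = -3/2 times 0F0 with upper {-}, lower {-}, x = -7/8. Verdict: this is the I5 exponential reduction (the 0F0 exponential series at x = -7/8). Sum: (-3/2) * e^(-7/8).

First insight: t_0 = -3/2 here, and the (-1)^k factor (prefactor -3/2) folds into the argument's sign.
Consecutive-term ratio: r(k) = (-7/8) * 1 / [(k+1)] - rational in k. x = (-7/8); t_0 = -3/2; negate the roots.


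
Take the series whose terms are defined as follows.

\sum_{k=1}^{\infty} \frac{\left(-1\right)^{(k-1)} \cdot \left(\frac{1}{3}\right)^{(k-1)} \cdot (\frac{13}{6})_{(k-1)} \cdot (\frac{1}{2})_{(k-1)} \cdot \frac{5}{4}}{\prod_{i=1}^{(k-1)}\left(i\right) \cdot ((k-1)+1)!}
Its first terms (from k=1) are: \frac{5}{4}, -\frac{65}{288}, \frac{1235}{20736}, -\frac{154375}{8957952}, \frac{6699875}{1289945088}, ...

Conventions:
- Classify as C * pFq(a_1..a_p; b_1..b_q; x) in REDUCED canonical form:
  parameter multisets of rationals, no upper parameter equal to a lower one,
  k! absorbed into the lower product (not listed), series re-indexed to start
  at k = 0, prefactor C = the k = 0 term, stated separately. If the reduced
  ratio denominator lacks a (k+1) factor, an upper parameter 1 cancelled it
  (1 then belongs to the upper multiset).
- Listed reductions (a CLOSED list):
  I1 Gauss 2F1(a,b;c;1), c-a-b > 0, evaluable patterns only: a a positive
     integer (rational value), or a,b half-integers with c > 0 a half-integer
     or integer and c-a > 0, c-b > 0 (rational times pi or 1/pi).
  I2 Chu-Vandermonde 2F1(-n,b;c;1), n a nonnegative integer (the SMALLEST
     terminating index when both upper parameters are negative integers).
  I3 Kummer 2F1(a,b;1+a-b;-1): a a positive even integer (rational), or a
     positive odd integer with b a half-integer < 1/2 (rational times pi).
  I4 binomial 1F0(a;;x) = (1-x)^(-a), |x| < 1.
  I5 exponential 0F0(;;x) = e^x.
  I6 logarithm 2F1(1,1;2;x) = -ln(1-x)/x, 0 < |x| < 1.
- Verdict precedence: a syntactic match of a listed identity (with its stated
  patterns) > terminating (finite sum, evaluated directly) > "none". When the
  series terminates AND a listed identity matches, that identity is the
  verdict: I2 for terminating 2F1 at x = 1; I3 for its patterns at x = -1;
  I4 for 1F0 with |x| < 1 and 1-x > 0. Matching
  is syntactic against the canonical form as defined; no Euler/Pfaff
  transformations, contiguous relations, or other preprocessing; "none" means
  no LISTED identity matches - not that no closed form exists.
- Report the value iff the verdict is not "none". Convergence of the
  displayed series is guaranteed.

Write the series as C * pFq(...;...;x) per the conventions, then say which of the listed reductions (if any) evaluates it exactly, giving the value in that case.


With C = \frac{5}{4}: the canonical form is 2F1(\frac{1}{2}, \frac{13}{6}; 2; -\frac{1}{3}). Verdict: none (x = -\frac{1}{3}): each listed identity misses the multisets {\frac{1}{2}, \frac{13}{6}} ; {2}.

Structural cue: from the first term \frac{5}{4}: the (-1)^k factor (C = 5/4, x = -1/3) folds into the argument's sign.
Term ratio: r(k) = -\frac{1}{3} * (k+\frac{1}{2}) (k+\frac{13}{6}) / [(k+2) (k+1)] - rational; roots negated = parameters, x = -\frac{1}{3}, C = \frac{5}{4}.


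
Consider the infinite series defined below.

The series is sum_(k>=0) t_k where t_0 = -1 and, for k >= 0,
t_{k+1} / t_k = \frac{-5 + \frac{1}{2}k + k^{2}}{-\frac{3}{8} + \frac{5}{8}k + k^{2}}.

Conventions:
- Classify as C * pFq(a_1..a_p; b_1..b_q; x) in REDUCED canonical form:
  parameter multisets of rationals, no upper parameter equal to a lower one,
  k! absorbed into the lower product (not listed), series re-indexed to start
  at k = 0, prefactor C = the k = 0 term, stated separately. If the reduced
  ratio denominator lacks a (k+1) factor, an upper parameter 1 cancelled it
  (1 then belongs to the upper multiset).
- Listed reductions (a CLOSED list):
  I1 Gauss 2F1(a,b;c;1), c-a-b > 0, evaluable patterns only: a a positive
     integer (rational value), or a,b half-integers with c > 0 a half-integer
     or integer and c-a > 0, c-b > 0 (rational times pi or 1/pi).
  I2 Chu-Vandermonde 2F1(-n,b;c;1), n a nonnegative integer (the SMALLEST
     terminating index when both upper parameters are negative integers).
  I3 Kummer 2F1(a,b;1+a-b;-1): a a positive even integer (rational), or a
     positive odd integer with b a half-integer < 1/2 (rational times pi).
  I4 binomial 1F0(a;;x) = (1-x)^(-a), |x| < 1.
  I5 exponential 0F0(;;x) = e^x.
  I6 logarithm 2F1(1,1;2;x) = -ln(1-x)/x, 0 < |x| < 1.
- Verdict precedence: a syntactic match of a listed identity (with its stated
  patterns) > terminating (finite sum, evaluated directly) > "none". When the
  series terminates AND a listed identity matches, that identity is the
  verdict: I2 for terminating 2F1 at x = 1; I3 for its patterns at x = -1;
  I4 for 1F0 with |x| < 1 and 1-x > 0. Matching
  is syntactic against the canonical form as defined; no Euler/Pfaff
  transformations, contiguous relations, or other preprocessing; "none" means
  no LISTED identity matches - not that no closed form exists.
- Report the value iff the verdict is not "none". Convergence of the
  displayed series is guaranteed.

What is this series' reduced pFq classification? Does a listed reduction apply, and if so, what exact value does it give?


At argument 1: a 2F1 with upper {-2, \frac{5}{2}}, lower {-\frac{3}{8}}, scaled by C = -1. Verdict: Vandermonde's identity (I2) applies (terminating 2F1 at x = 1 with n = 2, b = 5/2, c = -\frac{3}{8}). Value: 23.

Key observation: with t_0 = -1, factor the ratio over Q (prefactor -1): negated roots = parameters.
Step ratio: r(k) = 1 * (k-2) (k+\frac{5}{2}) / [(k-\frac{3}{8}) (k+1)] - rational; roots negated = parameters, x = 1, C = -1.


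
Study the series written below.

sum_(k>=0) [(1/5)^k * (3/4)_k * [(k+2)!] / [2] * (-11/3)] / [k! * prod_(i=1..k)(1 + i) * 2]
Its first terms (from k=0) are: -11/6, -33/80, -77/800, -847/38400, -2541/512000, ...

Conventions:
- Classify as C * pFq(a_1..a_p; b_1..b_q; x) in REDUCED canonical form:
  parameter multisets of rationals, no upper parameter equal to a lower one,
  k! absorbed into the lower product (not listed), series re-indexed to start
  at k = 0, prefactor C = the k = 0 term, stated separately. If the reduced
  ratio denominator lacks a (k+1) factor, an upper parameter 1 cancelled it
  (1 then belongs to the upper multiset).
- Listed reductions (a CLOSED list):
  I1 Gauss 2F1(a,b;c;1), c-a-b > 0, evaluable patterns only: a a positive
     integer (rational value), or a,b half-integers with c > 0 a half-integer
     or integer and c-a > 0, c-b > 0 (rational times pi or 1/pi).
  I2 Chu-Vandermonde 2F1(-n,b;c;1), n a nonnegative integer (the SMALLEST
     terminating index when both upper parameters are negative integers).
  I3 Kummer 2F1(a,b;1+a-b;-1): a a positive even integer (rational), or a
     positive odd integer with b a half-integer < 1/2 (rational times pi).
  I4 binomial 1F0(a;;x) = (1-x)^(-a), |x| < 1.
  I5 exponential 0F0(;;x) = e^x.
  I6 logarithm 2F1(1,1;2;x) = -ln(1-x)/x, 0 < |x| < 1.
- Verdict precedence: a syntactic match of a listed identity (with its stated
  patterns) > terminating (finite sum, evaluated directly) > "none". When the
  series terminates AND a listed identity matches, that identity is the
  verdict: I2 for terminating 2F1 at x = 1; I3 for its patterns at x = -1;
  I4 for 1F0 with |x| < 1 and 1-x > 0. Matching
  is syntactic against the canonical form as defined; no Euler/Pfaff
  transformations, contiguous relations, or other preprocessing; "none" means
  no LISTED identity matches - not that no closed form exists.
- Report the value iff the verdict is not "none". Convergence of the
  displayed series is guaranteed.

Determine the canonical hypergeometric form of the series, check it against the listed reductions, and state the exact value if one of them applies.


The series (x = 1/5) is 2F1: upper {3/4, 3}, lower {2}, prefactor -11/6. Verdict: none here - no I1-I6 shape fits x = 1/5 with lower {2}.

First insight: t_0 being -11/6, the constant factors (prefactor -11/6) combine into one prefactor.
Term ratio: r(k) = (1/5) * (k+3/4) (k+3) / [(k+2) (k+1)] - rational in k, leading ratio (1/5); with t_0 = -11/6, classification follows.


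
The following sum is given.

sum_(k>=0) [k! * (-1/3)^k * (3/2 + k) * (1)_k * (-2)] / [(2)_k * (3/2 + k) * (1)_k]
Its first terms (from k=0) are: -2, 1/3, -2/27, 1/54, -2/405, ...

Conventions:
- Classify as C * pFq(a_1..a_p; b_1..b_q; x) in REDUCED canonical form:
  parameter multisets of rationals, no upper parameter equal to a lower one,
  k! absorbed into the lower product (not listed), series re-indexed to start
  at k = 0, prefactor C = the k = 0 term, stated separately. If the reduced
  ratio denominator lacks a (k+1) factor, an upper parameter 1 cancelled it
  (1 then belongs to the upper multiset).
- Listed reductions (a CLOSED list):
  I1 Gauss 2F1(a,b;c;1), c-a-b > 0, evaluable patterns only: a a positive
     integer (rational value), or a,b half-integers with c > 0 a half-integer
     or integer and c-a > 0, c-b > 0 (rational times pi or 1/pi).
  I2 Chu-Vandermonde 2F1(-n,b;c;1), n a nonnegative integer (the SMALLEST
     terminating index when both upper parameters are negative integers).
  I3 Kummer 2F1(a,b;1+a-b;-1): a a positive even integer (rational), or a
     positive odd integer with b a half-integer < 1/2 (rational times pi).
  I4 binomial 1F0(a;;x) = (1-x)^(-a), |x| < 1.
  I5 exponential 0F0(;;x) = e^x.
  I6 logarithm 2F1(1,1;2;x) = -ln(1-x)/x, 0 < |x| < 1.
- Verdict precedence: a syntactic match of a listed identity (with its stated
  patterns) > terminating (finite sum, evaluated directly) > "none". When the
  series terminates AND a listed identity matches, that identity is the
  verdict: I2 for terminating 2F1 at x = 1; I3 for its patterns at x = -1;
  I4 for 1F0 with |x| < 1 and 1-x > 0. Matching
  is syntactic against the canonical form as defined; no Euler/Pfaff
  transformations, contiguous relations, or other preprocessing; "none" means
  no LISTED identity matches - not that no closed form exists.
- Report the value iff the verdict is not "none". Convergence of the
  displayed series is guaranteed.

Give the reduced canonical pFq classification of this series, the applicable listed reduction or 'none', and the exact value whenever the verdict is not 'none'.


The series (x = -1/3) is 2F1: upper {1, 1}, lower {2}, prefactor -2. Verdict at x = -1/3: the logarithmic series (I6) matches (the logarithm: parameters (1,1;2), x = -1/3). Value: (-6) * ln(4/3).

Structural cue: t_0 = -2 here, and the factorial ratio (C = -2) (k+a-1)!/(a-1)! is a rising factorial (a)_k.
Adjacent-term ratio: r(k) = (-1/3) * (k+1) (k+1) / [(k+2) (k+1)] - rational; roots negated = parameters, x = (-1/3), C = -2.


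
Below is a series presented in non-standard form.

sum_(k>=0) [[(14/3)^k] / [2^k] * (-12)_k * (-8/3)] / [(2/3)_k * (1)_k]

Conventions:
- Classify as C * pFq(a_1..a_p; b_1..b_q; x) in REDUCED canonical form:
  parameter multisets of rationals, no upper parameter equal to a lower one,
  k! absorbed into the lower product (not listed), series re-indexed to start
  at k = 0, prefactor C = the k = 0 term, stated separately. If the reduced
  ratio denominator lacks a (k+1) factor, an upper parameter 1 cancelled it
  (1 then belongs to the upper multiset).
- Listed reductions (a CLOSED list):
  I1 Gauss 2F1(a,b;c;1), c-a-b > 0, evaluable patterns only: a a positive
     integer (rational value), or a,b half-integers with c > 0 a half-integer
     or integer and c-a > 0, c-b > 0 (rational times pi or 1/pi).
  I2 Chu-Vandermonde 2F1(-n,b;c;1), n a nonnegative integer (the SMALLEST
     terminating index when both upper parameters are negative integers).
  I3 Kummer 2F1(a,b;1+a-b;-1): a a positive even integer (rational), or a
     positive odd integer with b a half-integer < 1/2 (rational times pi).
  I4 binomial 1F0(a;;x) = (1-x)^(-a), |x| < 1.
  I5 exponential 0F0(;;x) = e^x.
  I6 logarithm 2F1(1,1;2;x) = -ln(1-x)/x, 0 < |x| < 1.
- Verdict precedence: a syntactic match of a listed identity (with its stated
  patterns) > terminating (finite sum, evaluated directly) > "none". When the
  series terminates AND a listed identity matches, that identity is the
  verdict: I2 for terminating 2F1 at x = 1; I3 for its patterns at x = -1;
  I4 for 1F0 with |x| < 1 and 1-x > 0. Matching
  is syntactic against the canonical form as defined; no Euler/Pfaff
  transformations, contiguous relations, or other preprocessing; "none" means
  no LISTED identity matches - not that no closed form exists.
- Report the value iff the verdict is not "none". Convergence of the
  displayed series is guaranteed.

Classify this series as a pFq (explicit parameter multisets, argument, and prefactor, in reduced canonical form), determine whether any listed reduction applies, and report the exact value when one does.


First insight: with t_0 = -8/3, the two k-th powers (C = -8/3) combine into one argument.
Adjacent-term ratio: r(k) = (7/3) * (k-12) / [(k+2/3) (k+1)] - rational in k, leading ratio (7/3); with t_0 = -8/3, classification follows.

With C = -8/3: the canonical form is 1F1(-12; 2/3; 7/3). Verdict: terminating at k = 12: the factor (-12)_k kills every later term; summing the 13 survivors is exact. Exact value: 1806756837131/622647168000.
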